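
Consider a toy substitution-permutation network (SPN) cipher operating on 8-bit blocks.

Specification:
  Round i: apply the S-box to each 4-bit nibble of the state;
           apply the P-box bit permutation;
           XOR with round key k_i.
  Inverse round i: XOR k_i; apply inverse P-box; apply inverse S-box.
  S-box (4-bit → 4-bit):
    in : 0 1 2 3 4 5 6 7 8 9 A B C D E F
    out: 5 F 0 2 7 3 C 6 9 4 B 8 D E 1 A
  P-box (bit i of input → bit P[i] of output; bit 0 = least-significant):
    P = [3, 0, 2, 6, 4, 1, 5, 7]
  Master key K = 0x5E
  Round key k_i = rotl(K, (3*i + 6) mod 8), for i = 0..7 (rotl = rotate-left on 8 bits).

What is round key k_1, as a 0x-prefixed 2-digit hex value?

K = 0x5E
k_0 = rotl(K, (3*0+6) mod 8) = rotl(K, 6) = 0x97
k_1 = rotl(K, (3*1+6) mod 8) = rotl(K, 1) = 0xBC

0xBC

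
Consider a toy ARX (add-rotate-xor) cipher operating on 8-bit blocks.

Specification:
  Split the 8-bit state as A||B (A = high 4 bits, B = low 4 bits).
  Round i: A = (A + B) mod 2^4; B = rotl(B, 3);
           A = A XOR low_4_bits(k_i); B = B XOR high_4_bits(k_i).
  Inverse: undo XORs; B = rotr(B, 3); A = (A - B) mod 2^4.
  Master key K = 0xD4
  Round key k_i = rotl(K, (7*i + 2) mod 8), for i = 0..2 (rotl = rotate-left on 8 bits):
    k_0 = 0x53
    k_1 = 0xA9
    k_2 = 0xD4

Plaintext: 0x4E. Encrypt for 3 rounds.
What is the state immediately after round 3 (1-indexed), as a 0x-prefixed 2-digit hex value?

0x10

s_0 = plaintext = 0x4E
s_1 = Round(s_0, k_0) = 0x12
s_2 = Round(s_1, k_1) = 0xAB
s_3 = Round(s_2, k_2) = 0x10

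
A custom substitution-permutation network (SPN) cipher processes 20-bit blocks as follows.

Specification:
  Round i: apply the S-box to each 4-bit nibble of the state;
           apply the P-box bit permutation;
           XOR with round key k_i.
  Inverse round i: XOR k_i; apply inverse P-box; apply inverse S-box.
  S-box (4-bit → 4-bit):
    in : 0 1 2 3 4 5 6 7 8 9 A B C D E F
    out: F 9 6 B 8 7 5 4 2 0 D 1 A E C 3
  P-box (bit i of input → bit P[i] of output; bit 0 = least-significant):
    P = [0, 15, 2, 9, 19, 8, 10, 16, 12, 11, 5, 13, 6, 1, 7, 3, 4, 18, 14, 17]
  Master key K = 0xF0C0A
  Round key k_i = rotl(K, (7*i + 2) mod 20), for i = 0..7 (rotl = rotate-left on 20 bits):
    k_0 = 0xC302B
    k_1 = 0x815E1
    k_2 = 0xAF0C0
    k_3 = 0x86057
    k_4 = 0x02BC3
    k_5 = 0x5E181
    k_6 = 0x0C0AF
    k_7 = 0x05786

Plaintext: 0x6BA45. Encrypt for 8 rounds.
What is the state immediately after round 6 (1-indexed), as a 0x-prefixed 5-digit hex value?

s_0 = plaintext = 0x6BA45
s_1 = Round(s_0, k_0) = 0xDC05E
s_2 = Round(s_1, k_1) = 0x66ACF
s_3 = Round(s_2, k_2) = 0xB0131
s_4 = Round(s_3, k_3) = 0x1538C
s_5 = Round(s_4, k_4) = 0x29011
s_6 = Round(s_5, k_5) = 0x89BA0
s_7 = Round(s_6, k_6) = 0xD56AA
s_8 = Round(s_7, k_7) = 0xF0161

0x89BA0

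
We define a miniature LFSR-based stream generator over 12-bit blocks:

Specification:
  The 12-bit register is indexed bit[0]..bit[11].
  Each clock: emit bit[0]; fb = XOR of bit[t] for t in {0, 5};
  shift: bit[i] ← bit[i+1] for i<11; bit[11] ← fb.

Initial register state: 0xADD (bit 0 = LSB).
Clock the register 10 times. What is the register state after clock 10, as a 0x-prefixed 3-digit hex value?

0xC2E

reg_0 = 0xADD
clock 1: out=1, reg = 0xD6E
clock 2: out=0, reg = 0xEB7
clock 3: out=1, reg = 0x75B
clock 4: out=1, reg = 0xBAD
clock 5: out=1, reg = 0x5D6
clock 6: out=0, reg = 0x2EB
clock 7: out=1, reg = 0x175
clock 8: out=1, reg = 0x0BA
clock 9: out=0, reg = 0x85D
clock 10: out=1, reg = 0xC2E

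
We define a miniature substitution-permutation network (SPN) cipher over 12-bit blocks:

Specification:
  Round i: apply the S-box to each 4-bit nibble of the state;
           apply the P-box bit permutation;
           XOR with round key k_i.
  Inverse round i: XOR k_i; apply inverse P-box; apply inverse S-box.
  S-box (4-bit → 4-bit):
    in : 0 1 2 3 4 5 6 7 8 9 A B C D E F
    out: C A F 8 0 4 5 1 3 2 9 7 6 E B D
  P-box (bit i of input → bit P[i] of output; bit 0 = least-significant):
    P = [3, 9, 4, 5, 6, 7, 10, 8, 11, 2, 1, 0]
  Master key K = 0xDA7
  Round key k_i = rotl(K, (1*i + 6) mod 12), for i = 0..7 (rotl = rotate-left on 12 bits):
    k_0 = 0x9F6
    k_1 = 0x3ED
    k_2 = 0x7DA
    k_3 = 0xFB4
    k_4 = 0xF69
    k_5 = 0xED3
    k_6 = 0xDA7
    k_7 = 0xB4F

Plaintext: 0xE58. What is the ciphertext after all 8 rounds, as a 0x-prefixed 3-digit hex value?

s_0 = plaintext = 0xE58
s_1 = Round(s_0, k_0) = 0x7FB
s_2 = Round(s_1, k_1) = 0xCB5
s_3 = Round(s_2, k_2) = 0x30C
s_4 = Round(s_3, k_3) = 0x8A5
s_5 = Round(s_4, k_4) = 0x63D
s_6 = Round(s_5, k_5) = 0x5E1
s_7 = Round(s_6, k_6) = 0xE45
s_8 = Round(s_7, k_7) = 0x35A

0x35A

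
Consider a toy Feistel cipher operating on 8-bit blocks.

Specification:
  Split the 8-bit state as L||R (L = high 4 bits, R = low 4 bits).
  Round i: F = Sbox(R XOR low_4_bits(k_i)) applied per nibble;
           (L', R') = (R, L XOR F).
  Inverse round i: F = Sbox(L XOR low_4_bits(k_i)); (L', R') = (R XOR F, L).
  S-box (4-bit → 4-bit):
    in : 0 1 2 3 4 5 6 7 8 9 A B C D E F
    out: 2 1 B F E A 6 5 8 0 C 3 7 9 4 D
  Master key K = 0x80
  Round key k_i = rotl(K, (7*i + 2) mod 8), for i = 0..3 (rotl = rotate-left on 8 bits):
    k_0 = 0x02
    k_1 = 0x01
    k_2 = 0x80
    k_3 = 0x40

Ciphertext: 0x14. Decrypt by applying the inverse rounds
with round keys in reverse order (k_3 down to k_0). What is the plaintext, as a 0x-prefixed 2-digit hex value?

s_0 = ciphertext = 0x14
s_1 = InvRound(s_0, k_3) = 0x51
s_2 = InvRound(s_1, k_2) = 0xB5
s_3 = InvRound(s_2, k_1) = 0x9B
s_4 = InvRound(s_3, k_0) = 0x89

0x89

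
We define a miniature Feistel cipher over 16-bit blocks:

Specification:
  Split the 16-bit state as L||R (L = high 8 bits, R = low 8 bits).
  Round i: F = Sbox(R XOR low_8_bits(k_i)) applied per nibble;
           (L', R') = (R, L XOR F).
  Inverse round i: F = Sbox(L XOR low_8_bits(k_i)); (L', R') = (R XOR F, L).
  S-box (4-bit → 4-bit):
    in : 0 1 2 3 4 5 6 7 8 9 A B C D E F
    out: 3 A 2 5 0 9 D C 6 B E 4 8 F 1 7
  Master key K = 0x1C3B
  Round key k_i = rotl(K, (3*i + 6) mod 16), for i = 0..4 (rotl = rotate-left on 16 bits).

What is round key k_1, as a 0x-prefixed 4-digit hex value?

K = 0x1C3B
k_0 = rotl(K, (3*0+6) mod 16) = rotl(K, 6) = 0x0EC7
k_1 = rotl(K, (3*1+6) mod 16) = rotl(K, 9) = 0x7638

0x7638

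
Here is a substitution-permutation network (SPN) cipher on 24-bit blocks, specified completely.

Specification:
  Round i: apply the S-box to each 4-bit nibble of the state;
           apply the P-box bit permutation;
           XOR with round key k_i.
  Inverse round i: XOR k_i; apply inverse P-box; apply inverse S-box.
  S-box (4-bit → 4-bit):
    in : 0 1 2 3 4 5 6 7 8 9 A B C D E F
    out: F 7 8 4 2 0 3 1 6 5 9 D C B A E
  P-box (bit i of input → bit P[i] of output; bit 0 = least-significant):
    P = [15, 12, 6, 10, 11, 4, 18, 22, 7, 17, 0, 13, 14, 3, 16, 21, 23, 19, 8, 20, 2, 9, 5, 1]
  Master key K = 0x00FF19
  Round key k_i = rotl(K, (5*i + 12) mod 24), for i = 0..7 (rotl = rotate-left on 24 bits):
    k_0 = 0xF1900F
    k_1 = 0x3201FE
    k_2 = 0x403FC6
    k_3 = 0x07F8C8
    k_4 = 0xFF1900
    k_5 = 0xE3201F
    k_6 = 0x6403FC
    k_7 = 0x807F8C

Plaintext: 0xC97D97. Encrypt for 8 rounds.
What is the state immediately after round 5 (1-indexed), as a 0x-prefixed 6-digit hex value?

s_0 = plaintext = 0xC97D97
s_1 = Round(s_0, k_0) = 0x7779AD
s_2 = Round(s_1, k_1) = 0xF2DD7B
s_3 = Round(s_2, k_2) = 0x72D12C
s_4 = Round(s_3, k_3) = 0x75BC05
s_5 = Round(s_4, k_4) = 0x9A7115
s_6 = Round(s_5, k_5) = 0x7568AA
s_7 = Round(s_6, k_6) = 0x26CFF1
s_8 = Round(s_7, k_7) = 0x6FCFDF

0x9A7115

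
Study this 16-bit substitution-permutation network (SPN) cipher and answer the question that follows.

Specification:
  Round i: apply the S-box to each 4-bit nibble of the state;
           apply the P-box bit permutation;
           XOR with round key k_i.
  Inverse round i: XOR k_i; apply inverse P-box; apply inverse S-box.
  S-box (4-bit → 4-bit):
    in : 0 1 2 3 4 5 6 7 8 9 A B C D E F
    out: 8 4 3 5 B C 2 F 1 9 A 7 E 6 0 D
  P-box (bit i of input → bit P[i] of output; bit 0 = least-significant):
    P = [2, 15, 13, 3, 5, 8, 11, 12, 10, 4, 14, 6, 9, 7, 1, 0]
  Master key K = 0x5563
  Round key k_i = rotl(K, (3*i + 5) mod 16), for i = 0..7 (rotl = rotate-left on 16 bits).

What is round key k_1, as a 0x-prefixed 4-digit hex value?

0x6355

K = 0x5563
k_0 = rotl(K, (3*0+5) mod 16) = rotl(K, 5) = 0xAC6A
k_1 = rotl(K, (3*1+5) mod 16) = rotl(K, 8) = 0x6355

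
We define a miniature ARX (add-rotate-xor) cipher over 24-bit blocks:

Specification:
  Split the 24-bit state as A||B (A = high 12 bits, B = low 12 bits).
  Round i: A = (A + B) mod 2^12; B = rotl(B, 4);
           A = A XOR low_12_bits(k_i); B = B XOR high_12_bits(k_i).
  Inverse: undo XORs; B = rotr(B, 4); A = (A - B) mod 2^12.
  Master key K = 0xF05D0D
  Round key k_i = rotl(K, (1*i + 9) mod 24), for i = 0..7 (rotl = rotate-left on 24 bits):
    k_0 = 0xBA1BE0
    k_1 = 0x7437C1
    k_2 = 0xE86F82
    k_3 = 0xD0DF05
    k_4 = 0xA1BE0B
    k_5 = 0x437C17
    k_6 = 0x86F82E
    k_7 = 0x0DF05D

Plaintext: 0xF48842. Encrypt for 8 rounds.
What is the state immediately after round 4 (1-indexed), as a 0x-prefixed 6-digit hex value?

0x9D099E

s_0 = plaintext = 0xF48842
s_1 = Round(s_0, k_0) = 0xC6AF89
s_2 = Round(s_1, k_1) = 0xC32FDC
s_3 = Round(s_2, k_2) = 0x38C349
s_4 = Round(s_3, k_3) = 0x9D099E
s_5 = Round(s_4, k_4) = 0xD653F2
s_6 = Round(s_5, k_5) = 0xD40B14
s_7 = Round(s_6, k_6) = 0x07A924
s_8 = Round(s_7, k_7) = 0x9C3296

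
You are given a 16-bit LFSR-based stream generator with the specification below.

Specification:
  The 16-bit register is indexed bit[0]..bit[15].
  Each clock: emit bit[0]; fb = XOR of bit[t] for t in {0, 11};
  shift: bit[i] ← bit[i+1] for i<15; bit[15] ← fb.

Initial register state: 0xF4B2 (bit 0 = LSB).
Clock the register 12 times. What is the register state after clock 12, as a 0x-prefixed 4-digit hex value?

0x12CF

reg_0 = 0xF4B2
clock 1: out=0, reg = 0x7A59
clock 2: out=1, reg = 0x3D2C
clock 3: out=0, reg = 0x9E96
clock 4: out=0, reg = 0xCF4B
clock 5: out=1, reg = 0x67A5
clock 6: out=1, reg = 0xB3D2
clock 7: out=0, reg = 0x59E9
clock 8: out=1, reg = 0x2CF4
clock 9: out=0, reg = 0x967A
clock 10: out=0, reg = 0x4B3D
clock 11: out=1, reg = 0x259E
clock 12: out=0, reg = 0x12CF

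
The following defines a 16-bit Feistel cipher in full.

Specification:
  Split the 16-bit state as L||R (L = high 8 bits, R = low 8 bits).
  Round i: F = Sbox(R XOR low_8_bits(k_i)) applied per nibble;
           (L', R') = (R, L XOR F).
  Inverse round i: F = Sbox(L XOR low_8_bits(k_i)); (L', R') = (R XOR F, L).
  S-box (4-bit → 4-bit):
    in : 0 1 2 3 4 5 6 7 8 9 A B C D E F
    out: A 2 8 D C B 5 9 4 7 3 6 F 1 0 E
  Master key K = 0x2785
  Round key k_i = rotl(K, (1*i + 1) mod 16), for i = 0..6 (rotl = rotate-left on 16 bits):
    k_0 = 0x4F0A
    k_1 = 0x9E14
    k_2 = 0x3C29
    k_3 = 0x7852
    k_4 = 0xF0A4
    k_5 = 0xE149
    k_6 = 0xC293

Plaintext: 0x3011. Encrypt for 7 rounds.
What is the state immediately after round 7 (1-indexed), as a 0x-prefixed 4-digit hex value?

0x7598

s_0 = plaintext = 0x3011
s_1 = Round(s_0, k_0) = 0x1116
s_2 = Round(s_1, k_1) = 0x16B9
s_3 = Round(s_2, k_2) = 0xB96C
s_4 = Round(s_3, k_3) = 0x6C69
s_5 = Round(s_4, k_4) = 0x699D
s_6 = Round(s_5, k_5) = 0x9D75
s_7 = Round(s_6, k_6) = 0x7598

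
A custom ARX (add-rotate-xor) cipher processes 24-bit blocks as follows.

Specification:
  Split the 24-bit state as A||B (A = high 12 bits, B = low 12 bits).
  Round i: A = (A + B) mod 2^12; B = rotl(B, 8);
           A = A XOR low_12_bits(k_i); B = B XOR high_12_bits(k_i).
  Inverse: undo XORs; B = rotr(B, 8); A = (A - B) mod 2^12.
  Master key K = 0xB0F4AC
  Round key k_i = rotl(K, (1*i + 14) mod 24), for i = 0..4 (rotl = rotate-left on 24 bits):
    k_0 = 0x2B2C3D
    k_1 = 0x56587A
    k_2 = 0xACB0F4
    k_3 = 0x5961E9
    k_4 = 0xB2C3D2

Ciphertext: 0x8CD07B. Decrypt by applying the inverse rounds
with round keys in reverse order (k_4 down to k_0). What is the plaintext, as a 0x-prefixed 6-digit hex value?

0x837A6F

s_0 = ciphertext = 0x8CD07B
s_1 = InvRound(s_0, k_4) = 0x5A457B
s_2 = InvRound(s_1, k_3) = 0x57DED0
s_3 = InvRound(s_2, k_2) = 0x3D51B4
s_4 = InvRound(s_3, k_1) = 0xE9BD14
s_5 = InvRound(s_4, k_0) = 0x837A6F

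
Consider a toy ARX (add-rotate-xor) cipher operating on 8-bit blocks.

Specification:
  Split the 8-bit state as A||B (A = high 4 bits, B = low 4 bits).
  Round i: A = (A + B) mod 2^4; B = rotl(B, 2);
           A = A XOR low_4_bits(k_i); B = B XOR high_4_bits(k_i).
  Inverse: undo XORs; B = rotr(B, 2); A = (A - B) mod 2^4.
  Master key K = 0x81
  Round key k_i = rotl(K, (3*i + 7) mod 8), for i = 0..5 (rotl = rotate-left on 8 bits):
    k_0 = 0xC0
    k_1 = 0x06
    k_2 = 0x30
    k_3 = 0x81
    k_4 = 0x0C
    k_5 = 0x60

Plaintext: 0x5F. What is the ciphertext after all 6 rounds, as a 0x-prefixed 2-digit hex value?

s_0 = plaintext = 0x5F
s_1 = Round(s_0, k_0) = 0x43
s_2 = Round(s_1, k_1) = 0x1C
s_3 = Round(s_2, k_2) = 0xD0
s_4 = Round(s_3, k_3) = 0xC8
s_5 = Round(s_4, k_4) = 0x82
s_6 = Round(s_5, k_5) = 0xAE

0xAE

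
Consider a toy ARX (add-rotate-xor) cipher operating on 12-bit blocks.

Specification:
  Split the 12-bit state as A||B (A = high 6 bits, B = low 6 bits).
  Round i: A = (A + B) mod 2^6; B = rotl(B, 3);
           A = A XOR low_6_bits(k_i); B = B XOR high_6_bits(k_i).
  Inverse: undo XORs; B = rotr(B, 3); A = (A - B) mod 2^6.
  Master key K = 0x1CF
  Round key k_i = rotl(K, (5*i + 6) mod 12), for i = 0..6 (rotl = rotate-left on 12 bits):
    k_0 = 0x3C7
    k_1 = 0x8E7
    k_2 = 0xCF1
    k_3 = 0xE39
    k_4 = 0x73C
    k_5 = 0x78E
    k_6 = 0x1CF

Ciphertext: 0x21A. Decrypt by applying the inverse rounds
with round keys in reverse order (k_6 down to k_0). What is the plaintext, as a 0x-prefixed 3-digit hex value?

0x5EA

s_0 = ciphertext = 0x21A
s_1 = InvRound(s_0, k_6) = 0x72B
s_2 = InvRound(s_1, k_5) = 0x92E
s_3 = InvRound(s_2, k_4) = 0x096
s_4 = InvRound(s_3, k_3) = 0x1B5
s_5 = InvRound(s_4, k_2) = 0x1F0
s_6 = InvRound(s_5, k_1) = 0x19A
s_7 = InvRound(s_6, k_0) = 0x5EA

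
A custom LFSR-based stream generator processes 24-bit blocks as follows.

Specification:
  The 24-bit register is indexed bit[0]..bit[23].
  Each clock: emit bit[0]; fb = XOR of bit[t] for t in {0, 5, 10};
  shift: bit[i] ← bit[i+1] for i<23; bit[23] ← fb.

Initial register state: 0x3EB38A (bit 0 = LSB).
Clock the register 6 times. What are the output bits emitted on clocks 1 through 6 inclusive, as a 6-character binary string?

reg_0 = 0x3EB38A
clock 1: out=0, reg = 0x1F59C5
clock 2: out=1, reg = 0x8FACE2
clock 3: out=0, reg = 0x47D671
clock 4: out=1, reg = 0xA3EB38
clock 5: out=0, reg = 0xD1F59C
clock 6: out=0, reg = 0xE8FACE

010100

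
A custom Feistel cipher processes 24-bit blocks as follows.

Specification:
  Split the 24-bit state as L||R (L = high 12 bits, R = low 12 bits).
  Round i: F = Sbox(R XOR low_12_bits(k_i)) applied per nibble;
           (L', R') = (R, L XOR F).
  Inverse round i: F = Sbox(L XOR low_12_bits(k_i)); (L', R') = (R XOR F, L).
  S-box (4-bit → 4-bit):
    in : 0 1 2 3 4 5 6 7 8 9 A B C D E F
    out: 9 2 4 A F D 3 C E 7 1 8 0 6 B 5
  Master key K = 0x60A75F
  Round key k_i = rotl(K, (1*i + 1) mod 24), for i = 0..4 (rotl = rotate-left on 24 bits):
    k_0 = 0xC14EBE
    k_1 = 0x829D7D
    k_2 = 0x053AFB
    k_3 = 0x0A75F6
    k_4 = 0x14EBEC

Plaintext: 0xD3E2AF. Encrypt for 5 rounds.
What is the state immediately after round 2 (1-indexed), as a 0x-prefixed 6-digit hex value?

0xD1CB9D

s_0 = plaintext = 0xD3E2AF
s_1 = Round(s_0, k_0) = 0x2AFD1C
s_2 = Round(s_1, k_1) = 0xD1CB9D
s_3 = Round(s_2, k_2) = 0xB9DF2F
s_4 = Round(s_3, k_3) = 0xF2FAFA
s_5 = Round(s_4, k_4) = 0xAFAD0C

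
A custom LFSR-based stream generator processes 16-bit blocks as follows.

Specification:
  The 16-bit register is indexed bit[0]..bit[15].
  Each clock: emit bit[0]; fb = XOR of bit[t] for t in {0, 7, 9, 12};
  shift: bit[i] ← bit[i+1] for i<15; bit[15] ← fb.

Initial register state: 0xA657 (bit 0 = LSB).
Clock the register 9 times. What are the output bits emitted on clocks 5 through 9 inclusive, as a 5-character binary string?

10100

reg_0 = 0xA657
clock 1: out=1, reg = 0x532B
clock 2: out=1, reg = 0xA995
clock 3: out=1, reg = 0x54CA
clock 4: out=0, reg = 0x2A65
clock 5: out=1, reg = 0x1532
clock 6: out=0, reg = 0x8A99
clock 7: out=1, reg = 0xC54C
clock 8: out=0, reg = 0x62A6
clock 9: out=0, reg = 0x3153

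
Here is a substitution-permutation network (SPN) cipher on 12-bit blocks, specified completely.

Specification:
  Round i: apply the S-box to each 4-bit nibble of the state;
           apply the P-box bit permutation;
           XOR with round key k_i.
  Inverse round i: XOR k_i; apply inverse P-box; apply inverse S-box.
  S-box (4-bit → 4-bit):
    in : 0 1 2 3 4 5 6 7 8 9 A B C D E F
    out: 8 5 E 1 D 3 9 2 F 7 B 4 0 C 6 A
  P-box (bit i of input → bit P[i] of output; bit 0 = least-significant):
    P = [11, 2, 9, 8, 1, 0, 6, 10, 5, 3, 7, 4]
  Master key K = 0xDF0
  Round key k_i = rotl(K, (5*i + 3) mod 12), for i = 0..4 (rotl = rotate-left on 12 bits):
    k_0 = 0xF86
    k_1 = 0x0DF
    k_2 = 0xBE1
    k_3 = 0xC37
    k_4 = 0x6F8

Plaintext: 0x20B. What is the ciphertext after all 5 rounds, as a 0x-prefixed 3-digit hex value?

0xF33

s_0 = plaintext = 0x20B
s_1 = Round(s_0, k_0) = 0x91E
s_2 = Round(s_1, k_1) = 0x231
s_3 = Round(s_2, k_2) = 0x17B
s_4 = Round(s_3, k_3) = 0xE96
s_5 = Round(s_4, k_4) = 0xF33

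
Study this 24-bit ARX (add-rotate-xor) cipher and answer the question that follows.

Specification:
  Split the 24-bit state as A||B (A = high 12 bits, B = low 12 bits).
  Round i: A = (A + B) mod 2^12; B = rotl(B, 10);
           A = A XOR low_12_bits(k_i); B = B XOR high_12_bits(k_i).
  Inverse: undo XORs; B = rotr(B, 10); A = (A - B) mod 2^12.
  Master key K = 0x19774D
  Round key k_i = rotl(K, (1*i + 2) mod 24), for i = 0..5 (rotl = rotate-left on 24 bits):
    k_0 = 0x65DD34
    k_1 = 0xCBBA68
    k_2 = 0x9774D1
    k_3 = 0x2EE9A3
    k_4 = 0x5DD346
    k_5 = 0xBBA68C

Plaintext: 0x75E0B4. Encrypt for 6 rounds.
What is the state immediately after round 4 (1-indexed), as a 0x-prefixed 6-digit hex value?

s_0 = plaintext = 0x75E0B4
s_1 = Round(s_0, k_0) = 0x526670
s_2 = Round(s_1, k_1) = 0x1FED27
s_3 = Round(s_2, k_2) = 0xBF463E
s_4 = Round(s_3, k_3) = 0xB91B61
s_5 = Round(s_4, k_4) = 0x5B4305
s_6 = Round(s_5, k_5) = 0xE35F7B

0xB91B61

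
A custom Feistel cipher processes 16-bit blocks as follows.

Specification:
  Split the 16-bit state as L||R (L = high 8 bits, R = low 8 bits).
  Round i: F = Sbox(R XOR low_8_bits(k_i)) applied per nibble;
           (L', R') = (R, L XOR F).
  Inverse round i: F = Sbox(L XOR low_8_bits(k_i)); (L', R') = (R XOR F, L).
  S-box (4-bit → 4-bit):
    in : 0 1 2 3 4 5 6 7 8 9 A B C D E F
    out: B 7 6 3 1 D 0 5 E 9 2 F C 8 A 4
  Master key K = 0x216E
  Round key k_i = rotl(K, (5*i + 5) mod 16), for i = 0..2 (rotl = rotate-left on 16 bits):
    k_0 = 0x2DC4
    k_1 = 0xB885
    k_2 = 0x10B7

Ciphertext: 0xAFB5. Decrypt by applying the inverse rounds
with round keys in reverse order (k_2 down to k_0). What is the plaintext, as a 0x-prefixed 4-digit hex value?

s_0 = ciphertext = 0xAFB5
s_1 = InvRound(s_0, k_2) = 0xCBAF
s_2 = InvRound(s_1, k_1) = 0xB5CB
s_3 = InvRound(s_2, k_0) = 0x9CB5

0x9CB5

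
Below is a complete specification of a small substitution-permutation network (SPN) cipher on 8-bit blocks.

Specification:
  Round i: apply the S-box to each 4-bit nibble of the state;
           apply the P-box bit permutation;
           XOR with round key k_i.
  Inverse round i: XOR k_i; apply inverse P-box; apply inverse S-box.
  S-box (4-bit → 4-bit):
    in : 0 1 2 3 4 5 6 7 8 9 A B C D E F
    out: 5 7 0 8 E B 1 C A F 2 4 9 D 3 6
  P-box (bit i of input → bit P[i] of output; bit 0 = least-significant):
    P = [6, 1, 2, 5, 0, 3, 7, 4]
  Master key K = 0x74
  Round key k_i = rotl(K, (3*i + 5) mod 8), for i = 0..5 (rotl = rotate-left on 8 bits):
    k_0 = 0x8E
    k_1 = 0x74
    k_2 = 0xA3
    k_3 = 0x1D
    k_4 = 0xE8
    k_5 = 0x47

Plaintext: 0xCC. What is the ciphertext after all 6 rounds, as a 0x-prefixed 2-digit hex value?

s_0 = plaintext = 0xCC
s_1 = Round(s_0, k_0) = 0xFF
s_2 = Round(s_1, k_1) = 0xFA
s_3 = Round(s_2, k_2) = 0x29
s_4 = Round(s_3, k_3) = 0x7B
s_5 = Round(s_4, k_4) = 0x7C
s_6 = Round(s_5, k_5) = 0xB7

0xB7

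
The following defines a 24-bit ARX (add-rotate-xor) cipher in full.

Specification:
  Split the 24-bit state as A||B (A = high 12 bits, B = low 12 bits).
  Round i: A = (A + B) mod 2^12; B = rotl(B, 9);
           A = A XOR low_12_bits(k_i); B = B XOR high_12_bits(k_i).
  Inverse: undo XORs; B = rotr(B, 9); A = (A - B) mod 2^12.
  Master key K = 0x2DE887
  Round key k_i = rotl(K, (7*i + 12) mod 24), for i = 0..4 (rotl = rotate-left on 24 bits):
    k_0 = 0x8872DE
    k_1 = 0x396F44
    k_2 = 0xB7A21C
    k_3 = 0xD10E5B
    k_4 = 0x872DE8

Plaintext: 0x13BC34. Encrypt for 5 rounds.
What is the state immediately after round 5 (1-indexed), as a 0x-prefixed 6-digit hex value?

s_0 = plaintext = 0x13BC34
s_1 = Round(s_0, k_0) = 0xFB1101
s_2 = Round(s_1, k_1) = 0xFF61B6
s_3 = Round(s_2, k_2) = 0x3B074C
s_4 = Round(s_3, k_3) = 0x4A75F9
s_5 = Round(s_4, k_4) = 0x748ACD

0x748ACD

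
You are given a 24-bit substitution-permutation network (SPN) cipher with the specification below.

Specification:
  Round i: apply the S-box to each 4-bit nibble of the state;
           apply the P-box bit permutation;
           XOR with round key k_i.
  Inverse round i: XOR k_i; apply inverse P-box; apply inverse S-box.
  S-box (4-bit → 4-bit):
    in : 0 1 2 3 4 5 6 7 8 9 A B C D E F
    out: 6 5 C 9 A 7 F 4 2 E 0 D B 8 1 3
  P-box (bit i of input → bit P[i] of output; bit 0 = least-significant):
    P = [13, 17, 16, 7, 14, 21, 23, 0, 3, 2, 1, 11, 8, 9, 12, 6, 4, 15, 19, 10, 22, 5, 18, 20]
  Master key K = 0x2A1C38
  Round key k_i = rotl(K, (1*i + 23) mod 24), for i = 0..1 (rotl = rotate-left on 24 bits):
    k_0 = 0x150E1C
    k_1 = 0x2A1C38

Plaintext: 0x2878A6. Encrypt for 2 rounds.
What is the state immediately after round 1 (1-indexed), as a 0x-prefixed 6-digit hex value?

0x02BE98

s_0 = plaintext = 0x2878A6
s_1 = Round(s_0, k_0) = 0x02BE98
s_2 = Round(s_1, k_1) = 0x840951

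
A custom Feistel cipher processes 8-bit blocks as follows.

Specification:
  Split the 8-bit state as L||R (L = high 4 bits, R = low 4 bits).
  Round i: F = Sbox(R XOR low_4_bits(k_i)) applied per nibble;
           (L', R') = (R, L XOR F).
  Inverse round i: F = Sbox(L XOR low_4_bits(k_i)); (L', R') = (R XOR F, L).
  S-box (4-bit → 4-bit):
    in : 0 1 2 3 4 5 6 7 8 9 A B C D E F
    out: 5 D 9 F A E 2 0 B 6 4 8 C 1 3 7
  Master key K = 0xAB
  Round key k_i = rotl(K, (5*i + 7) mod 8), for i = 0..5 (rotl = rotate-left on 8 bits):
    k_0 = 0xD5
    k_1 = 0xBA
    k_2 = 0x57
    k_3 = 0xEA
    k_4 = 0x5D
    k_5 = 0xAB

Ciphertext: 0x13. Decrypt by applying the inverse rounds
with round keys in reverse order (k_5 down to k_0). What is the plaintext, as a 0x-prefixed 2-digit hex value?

s_0 = ciphertext = 0x13
s_1 = InvRound(s_0, k_5) = 0x71
s_2 = InvRound(s_1, k_4) = 0x57
s_3 = InvRound(s_2, k_3) = 0x05
s_4 = InvRound(s_3, k_2) = 0x50
s_5 = InvRound(s_4, k_1) = 0x75
s_6 = InvRound(s_5, k_0) = 0xC7

0xC7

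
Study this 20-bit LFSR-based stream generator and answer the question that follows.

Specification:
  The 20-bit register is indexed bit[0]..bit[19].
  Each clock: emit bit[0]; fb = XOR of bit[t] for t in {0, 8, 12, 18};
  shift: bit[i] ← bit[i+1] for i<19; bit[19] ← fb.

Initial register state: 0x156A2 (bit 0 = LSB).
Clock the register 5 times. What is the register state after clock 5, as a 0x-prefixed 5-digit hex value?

reg_0 = 0x156A2
clock 1: out=0, reg = 0x8AB51
clock 2: out=1, reg = 0x455A8
clock 3: out=0, reg = 0xA2AD4
clock 4: out=0, reg = 0x5156A
clock 5: out=0, reg = 0xA8AB5

0xA8AB5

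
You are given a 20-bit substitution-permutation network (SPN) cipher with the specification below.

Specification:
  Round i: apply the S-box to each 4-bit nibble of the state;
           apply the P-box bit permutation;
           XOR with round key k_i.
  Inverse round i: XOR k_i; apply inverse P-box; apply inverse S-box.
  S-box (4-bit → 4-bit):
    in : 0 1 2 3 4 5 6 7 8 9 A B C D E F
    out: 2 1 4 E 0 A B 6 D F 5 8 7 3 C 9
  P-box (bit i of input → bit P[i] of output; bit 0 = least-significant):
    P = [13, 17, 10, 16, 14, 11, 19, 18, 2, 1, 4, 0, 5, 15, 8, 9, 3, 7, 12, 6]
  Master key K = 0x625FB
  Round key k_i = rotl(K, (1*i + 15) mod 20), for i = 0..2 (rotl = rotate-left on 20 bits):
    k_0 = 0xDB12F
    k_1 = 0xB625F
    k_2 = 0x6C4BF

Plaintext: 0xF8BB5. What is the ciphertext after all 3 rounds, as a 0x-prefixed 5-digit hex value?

0x452F5

s_0 = plaintext = 0xF8BB5
s_1 = Round(s_0, k_0) = 0xAB246
s_2 = Round(s_1, k_1) = 0x85047
s_3 = Round(s_2, k_2) = 0x452F5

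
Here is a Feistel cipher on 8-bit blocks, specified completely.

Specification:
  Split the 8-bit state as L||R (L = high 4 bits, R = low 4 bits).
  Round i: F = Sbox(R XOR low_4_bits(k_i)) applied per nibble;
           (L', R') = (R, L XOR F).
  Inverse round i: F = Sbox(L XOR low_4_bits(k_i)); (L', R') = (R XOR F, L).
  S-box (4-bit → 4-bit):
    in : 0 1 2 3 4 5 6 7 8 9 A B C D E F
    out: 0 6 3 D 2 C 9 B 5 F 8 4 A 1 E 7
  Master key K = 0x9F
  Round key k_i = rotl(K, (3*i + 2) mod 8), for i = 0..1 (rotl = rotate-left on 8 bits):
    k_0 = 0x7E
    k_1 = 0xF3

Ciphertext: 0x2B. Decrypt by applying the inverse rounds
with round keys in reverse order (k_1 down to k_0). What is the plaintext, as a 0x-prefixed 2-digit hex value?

s_0 = ciphertext = 0x2B
s_1 = InvRound(s_0, k_1) = 0xD2
s_2 = InvRound(s_1, k_0) = 0xFD

0xFD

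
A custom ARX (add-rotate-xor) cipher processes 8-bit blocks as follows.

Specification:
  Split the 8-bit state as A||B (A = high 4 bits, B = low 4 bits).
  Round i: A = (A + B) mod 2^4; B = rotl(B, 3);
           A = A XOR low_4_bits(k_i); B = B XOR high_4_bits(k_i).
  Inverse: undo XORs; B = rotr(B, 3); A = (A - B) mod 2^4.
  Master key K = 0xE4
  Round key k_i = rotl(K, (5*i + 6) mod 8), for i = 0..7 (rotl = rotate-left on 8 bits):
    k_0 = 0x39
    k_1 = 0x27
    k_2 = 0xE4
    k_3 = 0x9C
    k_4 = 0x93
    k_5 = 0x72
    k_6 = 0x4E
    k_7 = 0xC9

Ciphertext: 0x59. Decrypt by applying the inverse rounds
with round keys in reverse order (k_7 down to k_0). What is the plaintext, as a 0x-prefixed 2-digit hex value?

0x99

s_0 = ciphertext = 0x59
s_1 = InvRound(s_0, k_7) = 0x2A
s_2 = InvRound(s_1, k_6) = 0xFD
s_3 = InvRound(s_2, k_5) = 0x85
s_4 = InvRound(s_3, k_4) = 0x29
s_5 = InvRound(s_4, k_3) = 0xE0
s_6 = InvRound(s_5, k_2) = 0xDD
s_7 = InvRound(s_6, k_1) = 0xBF
s_8 = InvRound(s_7, k_0) = 0x99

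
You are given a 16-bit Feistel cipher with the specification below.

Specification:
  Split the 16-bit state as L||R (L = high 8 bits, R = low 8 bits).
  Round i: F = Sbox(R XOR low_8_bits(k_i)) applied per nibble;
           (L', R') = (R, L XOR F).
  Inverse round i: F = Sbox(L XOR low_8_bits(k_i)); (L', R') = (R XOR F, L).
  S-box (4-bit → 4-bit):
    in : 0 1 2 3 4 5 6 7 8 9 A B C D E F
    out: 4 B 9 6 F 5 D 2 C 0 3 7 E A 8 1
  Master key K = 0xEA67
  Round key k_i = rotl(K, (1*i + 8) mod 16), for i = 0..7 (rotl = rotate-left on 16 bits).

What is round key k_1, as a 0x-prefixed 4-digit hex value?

0xCFD4

K = 0xEA67
k_0 = rotl(K, (1*0+8) mod 16) = rotl(K, 8) = 0x67EA
k_1 = rotl(K, (1*1+8) mod 16) = rotl(K, 9) = 0xCFD4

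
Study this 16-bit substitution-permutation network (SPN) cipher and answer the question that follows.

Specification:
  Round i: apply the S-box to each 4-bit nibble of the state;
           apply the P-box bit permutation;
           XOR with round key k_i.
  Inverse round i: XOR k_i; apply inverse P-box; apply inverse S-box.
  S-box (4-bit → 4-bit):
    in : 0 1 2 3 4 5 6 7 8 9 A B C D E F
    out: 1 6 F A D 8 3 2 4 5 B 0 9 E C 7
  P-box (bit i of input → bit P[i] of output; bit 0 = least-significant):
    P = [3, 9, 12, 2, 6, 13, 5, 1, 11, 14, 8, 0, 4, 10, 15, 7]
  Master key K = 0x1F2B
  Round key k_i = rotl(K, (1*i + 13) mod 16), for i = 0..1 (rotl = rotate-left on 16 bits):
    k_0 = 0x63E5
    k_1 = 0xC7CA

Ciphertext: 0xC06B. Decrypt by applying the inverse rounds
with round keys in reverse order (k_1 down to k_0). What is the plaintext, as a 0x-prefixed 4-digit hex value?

s_0 = ciphertext = 0xC06B
s_1 = InvRound(s_0, k_1) = 0x3E87
s_2 = InvRound(s_1, k_0) = 0x7F48

0x7F48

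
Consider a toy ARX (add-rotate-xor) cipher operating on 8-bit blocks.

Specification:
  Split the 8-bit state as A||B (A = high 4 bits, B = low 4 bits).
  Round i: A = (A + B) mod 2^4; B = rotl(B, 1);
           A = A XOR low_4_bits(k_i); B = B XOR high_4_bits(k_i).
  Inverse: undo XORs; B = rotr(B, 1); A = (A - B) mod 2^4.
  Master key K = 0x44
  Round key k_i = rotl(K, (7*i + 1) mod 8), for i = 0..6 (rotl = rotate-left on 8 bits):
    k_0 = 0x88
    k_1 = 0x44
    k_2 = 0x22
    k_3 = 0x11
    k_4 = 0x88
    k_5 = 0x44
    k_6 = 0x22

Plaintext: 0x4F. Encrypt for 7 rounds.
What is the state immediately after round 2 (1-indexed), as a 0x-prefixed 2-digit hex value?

0x6A

s_0 = plaintext = 0x4F
s_1 = Round(s_0, k_0) = 0xB7
s_2 = Round(s_1, k_1) = 0x6A
s_3 = Round(s_2, k_2) = 0x27
s_4 = Round(s_3, k_3) = 0x8F
s_5 = Round(s_4, k_4) = 0xF7
s_6 = Round(s_5, k_5) = 0x2A
s_7 = Round(s_6, k_6) = 0xE7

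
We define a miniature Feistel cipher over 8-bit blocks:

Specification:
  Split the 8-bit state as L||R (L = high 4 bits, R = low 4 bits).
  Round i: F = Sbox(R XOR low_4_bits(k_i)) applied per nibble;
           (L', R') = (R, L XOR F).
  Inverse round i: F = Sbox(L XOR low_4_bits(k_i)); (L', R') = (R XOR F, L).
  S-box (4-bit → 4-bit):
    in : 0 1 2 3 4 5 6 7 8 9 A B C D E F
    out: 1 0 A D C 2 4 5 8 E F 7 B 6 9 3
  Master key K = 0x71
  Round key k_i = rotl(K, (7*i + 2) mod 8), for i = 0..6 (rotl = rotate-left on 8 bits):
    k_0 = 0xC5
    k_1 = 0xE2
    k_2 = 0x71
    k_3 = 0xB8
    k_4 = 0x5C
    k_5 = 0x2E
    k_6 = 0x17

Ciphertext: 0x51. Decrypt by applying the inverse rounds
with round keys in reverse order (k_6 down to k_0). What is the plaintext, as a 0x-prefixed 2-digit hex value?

0xAB

s_0 = ciphertext = 0x51
s_1 = InvRound(s_0, k_6) = 0xB5
s_2 = InvRound(s_1, k_5) = 0x7B
s_3 = InvRound(s_2, k_4) = 0xC7
s_4 = InvRound(s_3, k_3) = 0xBC
s_5 = InvRound(s_4, k_2) = 0x3B
s_6 = InvRound(s_5, k_1) = 0xB3
s_7 = InvRound(s_6, k_0) = 0xAB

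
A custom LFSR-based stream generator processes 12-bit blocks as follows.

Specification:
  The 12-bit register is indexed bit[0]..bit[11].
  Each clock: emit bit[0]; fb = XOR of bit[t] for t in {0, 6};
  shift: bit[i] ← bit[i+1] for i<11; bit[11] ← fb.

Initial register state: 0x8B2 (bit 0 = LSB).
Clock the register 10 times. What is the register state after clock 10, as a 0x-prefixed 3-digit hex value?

reg_0 = 0x8B2
clock 1: out=0, reg = 0x459
clock 2: out=1, reg = 0x22C
clock 3: out=0, reg = 0x116
clock 4: out=0, reg = 0x08B
clock 5: out=1, reg = 0x845
clock 6: out=1, reg = 0x422
clock 7: out=0, reg = 0x211
clock 8: out=1, reg = 0x908
clock 9: out=0, reg = 0x484
clock 10: out=0, reg = 0x242

0x242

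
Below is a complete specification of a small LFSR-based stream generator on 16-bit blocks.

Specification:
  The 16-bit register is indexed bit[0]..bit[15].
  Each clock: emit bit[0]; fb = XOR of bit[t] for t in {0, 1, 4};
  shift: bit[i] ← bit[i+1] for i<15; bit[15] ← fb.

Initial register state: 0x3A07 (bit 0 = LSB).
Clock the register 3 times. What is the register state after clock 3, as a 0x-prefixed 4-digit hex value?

0x8740

reg_0 = 0x3A07
clock 1: out=1, reg = 0x1D03
clock 2: out=1, reg = 0x0E81
clock 3: out=1, reg = 0x8740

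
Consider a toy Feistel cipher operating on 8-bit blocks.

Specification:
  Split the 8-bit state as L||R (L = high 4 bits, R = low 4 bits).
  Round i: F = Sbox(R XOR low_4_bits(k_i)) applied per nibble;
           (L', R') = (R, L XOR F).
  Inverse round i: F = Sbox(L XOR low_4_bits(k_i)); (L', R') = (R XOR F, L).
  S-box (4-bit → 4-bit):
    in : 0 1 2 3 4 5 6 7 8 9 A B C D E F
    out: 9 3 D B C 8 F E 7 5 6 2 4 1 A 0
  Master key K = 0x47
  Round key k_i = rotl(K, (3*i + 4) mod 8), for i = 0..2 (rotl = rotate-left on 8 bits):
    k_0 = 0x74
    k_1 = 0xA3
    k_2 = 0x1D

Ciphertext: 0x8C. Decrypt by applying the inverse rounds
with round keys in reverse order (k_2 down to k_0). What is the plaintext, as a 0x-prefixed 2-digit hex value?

0x96

s_0 = ciphertext = 0x8C
s_1 = InvRound(s_0, k_2) = 0x48
s_2 = InvRound(s_1, k_1) = 0x64
s_3 = InvRound(s_2, k_0) = 0x96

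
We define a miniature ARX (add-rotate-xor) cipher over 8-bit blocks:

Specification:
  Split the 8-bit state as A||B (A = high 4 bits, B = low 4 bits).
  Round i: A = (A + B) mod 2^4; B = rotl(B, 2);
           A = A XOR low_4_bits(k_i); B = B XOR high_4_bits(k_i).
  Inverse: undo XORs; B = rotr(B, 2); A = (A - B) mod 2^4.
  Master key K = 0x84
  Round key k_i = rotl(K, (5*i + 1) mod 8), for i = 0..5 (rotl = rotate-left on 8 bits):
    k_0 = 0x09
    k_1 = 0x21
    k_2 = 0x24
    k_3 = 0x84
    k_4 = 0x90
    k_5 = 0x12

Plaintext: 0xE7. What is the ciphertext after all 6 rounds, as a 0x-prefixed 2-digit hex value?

0x72

s_0 = plaintext = 0xE7
s_1 = Round(s_0, k_0) = 0xCD
s_2 = Round(s_1, k_1) = 0x85
s_3 = Round(s_2, k_2) = 0x97
s_4 = Round(s_3, k_3) = 0x45
s_5 = Round(s_4, k_4) = 0x9C
s_6 = Round(s_5, k_5) = 0x72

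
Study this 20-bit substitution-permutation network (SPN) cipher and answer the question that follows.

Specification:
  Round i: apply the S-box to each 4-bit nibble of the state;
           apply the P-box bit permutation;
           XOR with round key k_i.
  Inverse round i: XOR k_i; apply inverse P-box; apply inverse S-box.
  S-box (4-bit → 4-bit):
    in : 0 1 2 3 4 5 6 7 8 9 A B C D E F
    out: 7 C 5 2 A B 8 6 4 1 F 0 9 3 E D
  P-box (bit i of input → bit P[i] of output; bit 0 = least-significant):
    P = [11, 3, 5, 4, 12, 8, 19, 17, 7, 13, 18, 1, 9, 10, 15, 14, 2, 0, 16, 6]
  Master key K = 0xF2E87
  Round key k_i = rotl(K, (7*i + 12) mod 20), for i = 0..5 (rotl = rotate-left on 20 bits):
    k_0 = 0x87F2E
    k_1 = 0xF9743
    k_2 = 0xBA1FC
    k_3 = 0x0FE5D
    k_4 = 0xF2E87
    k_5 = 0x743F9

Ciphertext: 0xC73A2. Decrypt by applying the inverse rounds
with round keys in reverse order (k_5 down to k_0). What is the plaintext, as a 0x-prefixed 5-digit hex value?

0xEAD25

s_0 = ciphertext = 0xC73A2
s_1 = InvRound(s_0, k_5) = 0xEB4F4
s_2 = InvRound(s_1, k_4) = 0xE269F
s_3 = InvRound(s_2, k_3) = 0x61FF9
s_4 = InvRound(s_3, k_2) = 0x00729
s_5 = InvRound(s_4, k_1) = 0x181F7
s_6 = InvRound(s_5, k_0) = 0xEAD25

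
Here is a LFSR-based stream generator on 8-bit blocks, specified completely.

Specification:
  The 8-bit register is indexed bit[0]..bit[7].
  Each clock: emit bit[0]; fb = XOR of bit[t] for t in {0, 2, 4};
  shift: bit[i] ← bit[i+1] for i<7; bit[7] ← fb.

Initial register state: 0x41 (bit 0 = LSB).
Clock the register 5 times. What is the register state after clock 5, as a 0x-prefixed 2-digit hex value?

reg_0 = 0x41
clock 1: out=1, reg = 0xA0
clock 2: out=0, reg = 0x50
clock 3: out=0, reg = 0xA8
clock 4: out=0, reg = 0x54
clock 5: out=0, reg = 0x2A

0x2A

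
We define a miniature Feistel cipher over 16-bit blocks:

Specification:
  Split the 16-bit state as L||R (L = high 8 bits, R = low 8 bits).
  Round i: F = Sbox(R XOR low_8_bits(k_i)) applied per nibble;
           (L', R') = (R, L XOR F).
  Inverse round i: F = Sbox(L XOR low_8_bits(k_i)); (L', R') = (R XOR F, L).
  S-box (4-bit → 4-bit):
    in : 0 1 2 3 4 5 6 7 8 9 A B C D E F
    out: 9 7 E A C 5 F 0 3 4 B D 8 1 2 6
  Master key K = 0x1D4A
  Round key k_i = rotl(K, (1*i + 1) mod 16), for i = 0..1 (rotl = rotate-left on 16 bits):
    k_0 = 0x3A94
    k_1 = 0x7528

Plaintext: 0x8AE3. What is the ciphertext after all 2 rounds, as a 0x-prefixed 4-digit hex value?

s_0 = plaintext = 0x8AE3
s_1 = Round(s_0, k_0) = 0xE38A
s_2 = Round(s_1, k_1) = 0x8A5D

0x8A5D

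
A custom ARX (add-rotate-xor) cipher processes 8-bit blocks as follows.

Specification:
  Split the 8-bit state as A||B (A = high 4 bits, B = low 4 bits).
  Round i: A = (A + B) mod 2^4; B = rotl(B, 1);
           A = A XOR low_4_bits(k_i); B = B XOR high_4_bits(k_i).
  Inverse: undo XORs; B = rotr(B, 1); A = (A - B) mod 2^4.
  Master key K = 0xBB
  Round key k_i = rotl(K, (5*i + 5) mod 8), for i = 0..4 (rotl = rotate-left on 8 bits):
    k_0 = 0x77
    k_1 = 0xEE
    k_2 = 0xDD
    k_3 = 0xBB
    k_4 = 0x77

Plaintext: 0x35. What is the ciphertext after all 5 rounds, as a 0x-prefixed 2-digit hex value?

0x8D

s_0 = plaintext = 0x35
s_1 = Round(s_0, k_0) = 0xFD
s_2 = Round(s_1, k_1) = 0x25
s_3 = Round(s_2, k_2) = 0xA7
s_4 = Round(s_3, k_3) = 0xA5
s_5 = Round(s_4, k_4) = 0x8D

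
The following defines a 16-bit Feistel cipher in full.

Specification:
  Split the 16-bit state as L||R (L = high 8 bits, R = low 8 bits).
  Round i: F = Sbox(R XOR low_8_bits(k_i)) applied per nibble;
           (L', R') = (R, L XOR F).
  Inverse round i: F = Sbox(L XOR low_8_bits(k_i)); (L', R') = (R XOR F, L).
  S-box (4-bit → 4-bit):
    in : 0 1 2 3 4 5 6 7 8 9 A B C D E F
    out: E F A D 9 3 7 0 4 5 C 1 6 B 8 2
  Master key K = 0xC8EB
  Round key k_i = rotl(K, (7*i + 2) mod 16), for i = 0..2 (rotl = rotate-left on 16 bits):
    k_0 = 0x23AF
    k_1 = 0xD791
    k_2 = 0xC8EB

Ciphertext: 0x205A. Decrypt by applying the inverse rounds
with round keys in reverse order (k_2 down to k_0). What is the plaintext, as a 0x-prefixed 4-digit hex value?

0xA6EC

s_0 = ciphertext = 0x205A
s_1 = InvRound(s_0, k_2) = 0x3B20
s_2 = InvRound(s_1, k_1) = 0xEC3B
s_3 = InvRound(s_2, k_0) = 0xA6EC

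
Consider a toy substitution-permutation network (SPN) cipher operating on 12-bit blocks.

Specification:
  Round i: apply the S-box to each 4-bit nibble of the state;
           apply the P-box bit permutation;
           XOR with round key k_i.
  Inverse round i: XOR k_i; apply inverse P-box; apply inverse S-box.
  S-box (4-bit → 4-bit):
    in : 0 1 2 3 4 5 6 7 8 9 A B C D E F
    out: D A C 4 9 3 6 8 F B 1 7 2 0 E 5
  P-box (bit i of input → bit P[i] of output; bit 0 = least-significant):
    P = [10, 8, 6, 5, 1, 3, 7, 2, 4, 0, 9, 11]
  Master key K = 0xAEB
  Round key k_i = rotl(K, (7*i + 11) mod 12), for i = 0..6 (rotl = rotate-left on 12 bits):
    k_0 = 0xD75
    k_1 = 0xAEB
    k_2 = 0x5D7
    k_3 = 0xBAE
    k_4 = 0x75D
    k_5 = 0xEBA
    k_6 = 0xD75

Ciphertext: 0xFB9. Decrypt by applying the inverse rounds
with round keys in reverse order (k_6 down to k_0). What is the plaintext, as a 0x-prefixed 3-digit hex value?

s_0 = ciphertext = 0xFB9
s_1 = InvRound(s_0, k_6) = 0x3E3
s_2 = InvRound(s_1, k_5) = 0x9CB
s_3 = InvRound(s_2, k_4) = 0x00A
s_4 = InvRound(s_3, k_3) = 0x221
s_5 = InvRound(s_4, k_2) = 0xF08
s_6 = InvRound(s_5, k_1) = 0xCF8
s_7 = InvRound(s_6, k_0) = 0xCEC

0xCEC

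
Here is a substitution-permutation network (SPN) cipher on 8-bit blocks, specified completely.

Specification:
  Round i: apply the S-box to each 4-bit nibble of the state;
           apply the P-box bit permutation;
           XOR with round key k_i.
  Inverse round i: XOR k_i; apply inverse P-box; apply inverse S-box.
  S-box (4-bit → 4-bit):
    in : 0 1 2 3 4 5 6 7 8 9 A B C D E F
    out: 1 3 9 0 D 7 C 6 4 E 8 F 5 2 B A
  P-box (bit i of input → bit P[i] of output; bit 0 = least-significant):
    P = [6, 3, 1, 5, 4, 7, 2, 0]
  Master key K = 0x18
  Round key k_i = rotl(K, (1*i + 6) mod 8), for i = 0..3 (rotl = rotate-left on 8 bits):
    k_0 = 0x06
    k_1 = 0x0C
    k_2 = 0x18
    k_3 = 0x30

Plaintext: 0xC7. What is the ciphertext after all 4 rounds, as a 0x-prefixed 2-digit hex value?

s_0 = plaintext = 0xC7
s_1 = Round(s_0, k_0) = 0x18
s_2 = Round(s_1, k_1) = 0x9E
s_3 = Round(s_2, k_2) = 0xF5
s_4 = Round(s_3, k_3) = 0xFB

0xFB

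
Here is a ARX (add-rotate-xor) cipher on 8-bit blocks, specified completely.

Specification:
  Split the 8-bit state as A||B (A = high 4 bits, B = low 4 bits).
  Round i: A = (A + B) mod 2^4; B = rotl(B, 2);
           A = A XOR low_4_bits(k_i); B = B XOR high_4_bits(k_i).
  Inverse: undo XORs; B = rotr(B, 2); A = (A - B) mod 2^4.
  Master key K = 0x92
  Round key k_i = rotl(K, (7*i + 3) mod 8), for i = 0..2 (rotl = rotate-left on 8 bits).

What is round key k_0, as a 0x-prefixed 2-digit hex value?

K = 0x92
k_0 = rotl(K, (7*0+3) mod 8) = rotl(K, 3) = 0x94

0x94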